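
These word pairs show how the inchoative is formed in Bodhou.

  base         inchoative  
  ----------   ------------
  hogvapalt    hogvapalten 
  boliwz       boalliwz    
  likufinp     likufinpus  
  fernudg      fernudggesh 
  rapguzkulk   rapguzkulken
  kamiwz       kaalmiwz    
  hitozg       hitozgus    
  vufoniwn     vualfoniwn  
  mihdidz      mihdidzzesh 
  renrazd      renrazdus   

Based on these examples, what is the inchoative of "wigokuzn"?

wigokuznus

"wigokuzn" has second-to-last letter 'z'. The stems whose second-to-last letter is 'z' (hitozg → hitozgus, renrazd → renrazdus) add -us.
The other patterns: stems whose second-to-last letter is 'w' insert -al- after the first vowel; stems whose second-to-last letter is 'l' add -en; stems whose second-to-last letter is 'd' double the final consonant and add -esh.
So wigokuzn → wigokuznus.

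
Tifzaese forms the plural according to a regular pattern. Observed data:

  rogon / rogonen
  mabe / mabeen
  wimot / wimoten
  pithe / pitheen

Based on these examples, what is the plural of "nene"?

Every pair shown (rogon → rogonen, mabe → mabeen, wimot → wimoten, …) follows the same rule: add -en.
So nene → neneen.

neneen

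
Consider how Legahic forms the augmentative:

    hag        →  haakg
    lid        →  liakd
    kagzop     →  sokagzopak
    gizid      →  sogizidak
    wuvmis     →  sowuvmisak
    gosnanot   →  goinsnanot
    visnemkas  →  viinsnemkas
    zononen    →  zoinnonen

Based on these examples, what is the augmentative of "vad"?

vaakd

lid and gizid both end in -d yet inflect differently (liakd, sogizidak), so the final letter is not what conditions the rule; the number of vowels is.
"vad" has 1 vowel. The stems with 1 vowel (hag → haakg, lid → liakd) insert -ak- after the first vowel.
So vad → vaakd.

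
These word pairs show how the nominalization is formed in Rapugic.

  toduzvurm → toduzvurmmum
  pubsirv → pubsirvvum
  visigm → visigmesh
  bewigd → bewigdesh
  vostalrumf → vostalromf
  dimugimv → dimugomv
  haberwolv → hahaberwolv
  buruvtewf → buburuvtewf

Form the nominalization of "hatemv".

hatomv

toduzvurm and visigm both end in -m yet inflect differently (toduzvurmmum, visigmesh), so the final letter is not what conditions the rule; the second-to-last letter is.
"hatemv" has second-to-last letter 'm'. The stems whose second-to-last letter is 'm' (vostalrumf → vostalromf, dimugimv → dimugomv) change the last vowel to 'o'.
The other patterns: stems whose second-to-last letter is 'r' double the final consonant and add -um; stems whose second-to-last letter is 'g' add -esh; stems whose second-to-last letter is 'l' or 'w' repeat the first consonant+vowel as a prefix.
So hatemv → hatomv.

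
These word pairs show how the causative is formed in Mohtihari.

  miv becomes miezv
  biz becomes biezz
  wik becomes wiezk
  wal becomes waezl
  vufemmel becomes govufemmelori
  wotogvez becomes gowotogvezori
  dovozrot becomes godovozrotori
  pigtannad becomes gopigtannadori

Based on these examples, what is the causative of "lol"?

loezl

wal and vufemmel both end in -l yet inflect differently (waezl, govufemmelori), so the final letter is not what conditions the rule; the number of vowels is.
"lol" has 1 vowel. The stems with 1 vowel (miv → miezv, biz → biezz, wik → wiezk) insert -ez- after the first vowel.
The other pattern: stems with 3 vowels add go- … -ori around the stem.
So lol → loezl.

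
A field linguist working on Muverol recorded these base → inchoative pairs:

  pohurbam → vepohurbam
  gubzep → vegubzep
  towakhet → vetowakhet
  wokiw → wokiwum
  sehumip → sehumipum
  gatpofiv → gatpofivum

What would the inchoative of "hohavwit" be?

"hohavwit" has last vowel 'i'. The stems whose last vowel is 'i' (wokiw → wokiwum, sehumip → sehumipum, gatpofiv → gatpofivum) add -um.
The other pattern: stems whose last vowel is 'a' or 'e' add the prefix ve-.
So hohavwit → hohavwitum.

hohavwitum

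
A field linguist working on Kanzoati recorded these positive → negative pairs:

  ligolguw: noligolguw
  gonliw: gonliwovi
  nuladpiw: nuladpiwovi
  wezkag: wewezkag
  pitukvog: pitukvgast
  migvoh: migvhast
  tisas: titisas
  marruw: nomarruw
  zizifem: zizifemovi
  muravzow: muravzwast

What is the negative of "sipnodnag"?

sisipnodnag

"sipnodnag" has last vowel 'a'. The stems whose last vowel is 'a' (wezkag → wewezkag, tisas → titisas) repeat the first consonant+vowel as a prefix.
The other patterns: stems whose last vowel is 'o' delete the last vowel and add -ast; stems whose last vowel is 'e' or 'i' add -ovi; stems whose last vowel is 'u' add the prefix no-.
So sipnodnag → sisipnodnag.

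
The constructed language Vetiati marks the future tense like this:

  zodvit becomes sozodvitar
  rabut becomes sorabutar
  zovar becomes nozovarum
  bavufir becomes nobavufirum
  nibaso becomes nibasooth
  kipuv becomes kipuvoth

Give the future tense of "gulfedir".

zodvit and bavufir both have last vowel 'i' yet inflect differently (sozodvitar, nobavufirum), so the last vowel is not what conditions the rule; the final letter is.
"gulfedir" ends in -r. The stems ending in -r (zovar → nozovarum, bavufir → nobavufirum) add no- … -um around the stem.
The other patterns: stems ending in -t add so- … -ar around the stem; stems ending in -o or -v add -oth.
So gulfedir → nogulfedirum.

nogulfedirum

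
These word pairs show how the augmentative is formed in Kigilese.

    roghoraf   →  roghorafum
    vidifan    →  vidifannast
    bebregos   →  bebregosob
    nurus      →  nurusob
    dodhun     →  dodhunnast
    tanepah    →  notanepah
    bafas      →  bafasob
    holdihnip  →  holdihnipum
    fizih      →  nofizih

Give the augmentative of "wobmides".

bafas and tanepah both have last vowel 'a' yet inflect differently (bafasob, notanepah), so the last vowel is not what conditions the rule; the final letter is.
"wobmides" ends in -s. The stems ending in -s (bebregos → bebregosob, bafas → bafasob, nurus → nurusob) add -ob.
The other patterns: stems ending in -h add the prefix no-; stems ending in -n double the final consonant and add -ast; stems ending in -f or -p add -um.
So wobmides → wobmidesob.

wobmidesob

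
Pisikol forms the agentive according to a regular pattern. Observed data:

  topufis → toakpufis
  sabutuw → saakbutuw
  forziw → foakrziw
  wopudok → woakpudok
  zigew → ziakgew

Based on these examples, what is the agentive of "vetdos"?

veaktdos

Every pair shown (topufis → toakpufis, sabutuw → saakbutuw, forziw → foakrziw, …) follows the same rule: insert -ak- after the first vowel.
So vetdos → veaktdos.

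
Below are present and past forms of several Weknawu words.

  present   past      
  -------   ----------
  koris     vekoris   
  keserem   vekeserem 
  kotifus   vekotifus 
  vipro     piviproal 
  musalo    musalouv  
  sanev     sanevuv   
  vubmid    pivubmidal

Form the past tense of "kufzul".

vekufzul

vipro and musalo both end in -o yet inflect differently (piviproal, musalouv), so the final letter is not what conditions the rule; the first letter is.
"kufzul" begins with k-. The stems beginning with k- (koris → vekoris, keserem → vekeserem, kotifus → vekotifus) add the prefix ve-.
The other patterns: stems beginning with v- add pi- … -al around the stem; stems beginning with m- or s- add -uv.
So kufzul → vekufzul.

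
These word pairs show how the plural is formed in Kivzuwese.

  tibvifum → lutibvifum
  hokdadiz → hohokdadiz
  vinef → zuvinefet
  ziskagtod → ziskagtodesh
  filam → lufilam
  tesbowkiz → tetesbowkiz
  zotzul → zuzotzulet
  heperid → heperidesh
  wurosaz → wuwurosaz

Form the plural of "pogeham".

tesbowkiz and heperid both have last vowel 'i' yet inflect differently (tetesbowkiz, heperidesh), so the last vowel is not what conditions the rule; the final letter is.
"pogeham" ends in -m. The stems ending in -m (filam → lufilam, tibvifum → lutibvifum) add the prefix lu-.
So pogeham → lupogeham.

lupogeham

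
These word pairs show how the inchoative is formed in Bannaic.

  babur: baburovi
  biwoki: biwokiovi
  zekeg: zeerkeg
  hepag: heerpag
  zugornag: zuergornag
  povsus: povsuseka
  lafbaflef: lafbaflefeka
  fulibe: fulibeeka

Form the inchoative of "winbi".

babur and povsus both have last vowel 'u' yet inflect differently (baburovi, povsuseka), so the last vowel is not what conditions the rule; the final letter is.
"winbi" ends in -i. The one such stem in the data (biwoki → biwokiovi) adds -ovi, so the same rule applies.
So winbi → winbiovi.

winbiovi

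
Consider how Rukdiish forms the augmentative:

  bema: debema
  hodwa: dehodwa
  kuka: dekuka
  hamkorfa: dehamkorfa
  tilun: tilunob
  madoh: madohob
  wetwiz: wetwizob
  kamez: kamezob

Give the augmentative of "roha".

kuka and kamez both begin with k- yet inflect differently (dekuka, kamezob), so the first letter is not what conditions the rule; the final letter is.
"roha" ends in -a. The stems ending in -a (bema → debema, hodwa → dehodwa, kuka → dekuka) add the prefix de-.
So roha → deroha.

deroha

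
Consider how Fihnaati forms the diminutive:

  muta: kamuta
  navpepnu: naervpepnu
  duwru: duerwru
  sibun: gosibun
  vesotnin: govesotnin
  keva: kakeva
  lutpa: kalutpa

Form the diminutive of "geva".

kageva

"geva" ends in -a. The stems ending in -a (muta → kamuta, keva → kakeva, lutpa → kalutpa) add the prefix ka-.
So geva → kageva.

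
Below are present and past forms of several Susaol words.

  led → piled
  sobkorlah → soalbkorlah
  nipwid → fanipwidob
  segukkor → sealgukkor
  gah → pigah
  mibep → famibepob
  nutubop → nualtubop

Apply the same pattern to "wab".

"wab" has 1 vowel. The stems with 1 vowel (gah → pigah, led → piled) add the prefix pi-.
The other patterns: stems with 2 vowels add fa- … -ob around the stem; stems with 3 vowels insert -al- after the first vowel.
So wab → piwab.

piwab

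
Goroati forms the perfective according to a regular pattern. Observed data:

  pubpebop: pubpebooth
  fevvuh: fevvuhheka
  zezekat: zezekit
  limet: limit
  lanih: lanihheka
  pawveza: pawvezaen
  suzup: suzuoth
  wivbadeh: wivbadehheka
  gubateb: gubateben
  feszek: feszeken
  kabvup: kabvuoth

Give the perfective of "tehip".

tehioth

limet and wivbadeh both have last vowel 'e' yet inflect differently (limit, wivbadehheka), so the last vowel is not what conditions the rule; the final letter is.
"tehip" ends in -p. The stems ending in -p (kabvup → kabvuoth, suzup → suzuoth, pubpebop → pubpebooth) drop the final letter and add -oth.
The other patterns: stems ending in -t change the last vowel to 'i'; stems ending in -h double the final consonant and add -eka; stems ending in -a, -b or -k add -en.
So tehip → tehioth.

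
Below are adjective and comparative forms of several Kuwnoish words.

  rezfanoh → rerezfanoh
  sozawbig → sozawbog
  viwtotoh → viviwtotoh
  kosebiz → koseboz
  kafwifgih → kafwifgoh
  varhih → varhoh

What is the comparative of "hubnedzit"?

hubnedzot

varhih and rezfanoh both end in -h yet inflect differently (varhoh, rerezfanoh), so the final letter is not what conditions the rule; the last vowel is.
"hubnedzit" has last vowel 'i'. The stems whose last vowel is 'i' (kosebiz → koseboz, varhih → varhoh, kafwifgih → kafwifgoh) change the last vowel to 'o'.
The other pattern: stems whose last vowel is 'o' repeat the first consonant+vowel as a prefix.
So hubnedzit → hubnedzot.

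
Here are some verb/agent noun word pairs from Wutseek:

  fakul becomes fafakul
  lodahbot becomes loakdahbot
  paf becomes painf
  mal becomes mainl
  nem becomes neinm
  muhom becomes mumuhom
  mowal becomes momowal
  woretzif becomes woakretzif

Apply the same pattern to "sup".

nem and muhom both end in -m yet inflect differently (neinm, mumuhom), so the final letter is not what conditions the rule; the number of vowels is.
"sup" has 1 vowel. The stems with 1 vowel (paf → painf, nem → neinm, mal → mainl) insert -in- after the first vowel.
The other patterns: stems with 2 vowels repeat the first consonant+vowel as a prefix; stems with 3 vowels insert -ak- after the first vowel.
So sup → suinp.

suinp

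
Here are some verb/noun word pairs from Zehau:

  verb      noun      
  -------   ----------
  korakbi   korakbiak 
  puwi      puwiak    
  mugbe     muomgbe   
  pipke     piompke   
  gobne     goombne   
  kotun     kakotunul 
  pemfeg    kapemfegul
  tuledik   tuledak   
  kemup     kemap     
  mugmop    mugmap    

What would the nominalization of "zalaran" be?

"zalaran" ends in -n. The one such stem in the data (kotun → kakotunul) adds ka- … -ul around the stem, so the same rule applies.
The other patterns: stems ending in -i add -ak; stems ending in -e insert -om- after the first vowel; stems ending in -k or -p change the last vowel to 'a'.
So zalaran → kazalaranul.

kazalaranul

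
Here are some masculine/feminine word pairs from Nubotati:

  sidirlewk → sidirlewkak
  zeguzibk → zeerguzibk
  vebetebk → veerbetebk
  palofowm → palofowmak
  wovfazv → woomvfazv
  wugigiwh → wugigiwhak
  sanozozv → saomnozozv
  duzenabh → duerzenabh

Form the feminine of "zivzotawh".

zivzotawhak

"zivzotawh" has second-to-last letter 'w'. The stems whose second-to-last letter is 'w' (sidirlewk → sidirlewkak, palofowm → palofowmak, wugigiwh → wugigiwhak) add -ak.
So zivzotawh → zivzotawhak.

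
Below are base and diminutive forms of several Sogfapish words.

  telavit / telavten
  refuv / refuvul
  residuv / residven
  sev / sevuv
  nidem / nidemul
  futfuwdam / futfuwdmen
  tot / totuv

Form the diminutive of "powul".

powulul

sev and refuv both end in -v yet inflect differently (sevuv, refuvul), so the final letter is not what conditions the rule; the number of vowels is.
"powul" has 2 vowels. The stems with 2 vowels (nidem → nidemul, refuv → refuvul) add -ul.
So powul → powulul.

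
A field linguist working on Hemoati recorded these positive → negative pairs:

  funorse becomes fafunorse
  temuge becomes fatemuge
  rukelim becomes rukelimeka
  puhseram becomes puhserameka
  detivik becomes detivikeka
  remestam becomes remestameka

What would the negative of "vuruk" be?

funorse and rukelim both have 3 vowels yet inflect differently (fafunorse, rukelimeka), so the number of vowels is not what conditions the rule; the final letter is.
"vuruk" ends in -k. The one such stem in the data (detivik → detivikeka) adds -eka, so the same rule applies.
The other pattern: stems ending in -e add the prefix fa-.
So vuruk → vurukeka.

vurukeka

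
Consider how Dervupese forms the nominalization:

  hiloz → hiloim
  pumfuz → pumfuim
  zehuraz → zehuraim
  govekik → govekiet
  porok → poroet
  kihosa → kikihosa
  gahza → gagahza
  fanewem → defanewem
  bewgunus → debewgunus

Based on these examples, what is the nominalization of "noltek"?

hiloz and porok both have last vowel 'o' yet inflect differently (hiloim, poroet), so the last vowel is not what conditions the rule; the final letter is.
"noltek" ends in -k. The stems ending in -k (govekik → govekiet, porok → poroet) drop the final letter and add -et.
So noltek → nolteet.

nolteet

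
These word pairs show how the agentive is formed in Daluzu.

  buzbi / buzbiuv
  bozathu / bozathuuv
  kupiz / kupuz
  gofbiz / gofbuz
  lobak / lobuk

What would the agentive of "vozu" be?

kupiz and buzbi both have last vowel 'i' yet inflect differently (kupuz, buzbiuv), so the last vowel is not what conditions the rule; whether the stem ends in a vowel or a consonant is.
"vozu" ends in a vowel. The stems ending in a vowel (bozathu → bozathuuv, buzbi → buzbiuv) add -uv.
The other pattern: stems ending in a consonant change the last vowel to 'u'.
So vozu → vozuuv.

vozuuv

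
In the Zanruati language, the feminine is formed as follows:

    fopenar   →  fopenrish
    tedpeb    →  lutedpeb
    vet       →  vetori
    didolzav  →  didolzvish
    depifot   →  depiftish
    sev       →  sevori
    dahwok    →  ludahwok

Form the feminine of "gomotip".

gomotpish

"gomotip" has 3 vowels. The stems with 3 vowels (fopenar → fopenrish, depifot → depiftish, didolzav → didolzvish) delete the last vowel and add -ish.
So gomotip → gomotpish.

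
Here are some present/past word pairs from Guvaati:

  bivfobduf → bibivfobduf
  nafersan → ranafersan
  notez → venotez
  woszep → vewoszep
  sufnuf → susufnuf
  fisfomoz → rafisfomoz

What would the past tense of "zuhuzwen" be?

vezuhuzwen

"zuhuzwen" has last vowel 'e'. The stems whose last vowel is 'e' (notez → venotez, woszep → vewoszep) add the prefix ve-.
So zuhuzwen → vezuhuzwen.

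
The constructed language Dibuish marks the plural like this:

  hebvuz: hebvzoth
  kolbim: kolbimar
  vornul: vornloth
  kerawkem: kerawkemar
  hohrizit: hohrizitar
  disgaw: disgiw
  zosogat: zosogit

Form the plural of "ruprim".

"ruprim" has last vowel 'i'. The stems whose last vowel is 'i' (hohrizit → hohrizitar, kolbim → kolbimar) add -ar.
So ruprim → ruprimar.

ruprimar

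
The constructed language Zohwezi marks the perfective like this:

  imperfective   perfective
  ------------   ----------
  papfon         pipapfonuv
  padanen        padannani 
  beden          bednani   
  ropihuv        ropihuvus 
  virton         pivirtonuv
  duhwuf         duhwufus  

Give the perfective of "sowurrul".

sowurrulus

beden and papfon both end in -n yet inflect differently (bednani, pipapfonuv), so the final letter is not what conditions the rule; the last vowel is.
"sowurrul" has last vowel 'u'. The stems whose last vowel is 'u' (ropihuv → ropihuvus, duhwuf → duhwufus) add -us.
So sowurrul → sowurrulus.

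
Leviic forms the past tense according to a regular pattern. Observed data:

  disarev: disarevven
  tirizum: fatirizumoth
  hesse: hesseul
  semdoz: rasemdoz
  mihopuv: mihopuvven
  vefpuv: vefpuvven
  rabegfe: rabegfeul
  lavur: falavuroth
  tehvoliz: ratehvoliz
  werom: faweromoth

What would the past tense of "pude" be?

disarev and hesse both have last vowel 'e' yet inflect differently (disarevven, hesseul), so the last vowel is not what conditions the rule; the final letter is.
"pude" ends in -e. The stems ending in -e (hesse → hesseul, rabegfe → rabegfeul) add -ul.
So pude → pudeul.

pudeul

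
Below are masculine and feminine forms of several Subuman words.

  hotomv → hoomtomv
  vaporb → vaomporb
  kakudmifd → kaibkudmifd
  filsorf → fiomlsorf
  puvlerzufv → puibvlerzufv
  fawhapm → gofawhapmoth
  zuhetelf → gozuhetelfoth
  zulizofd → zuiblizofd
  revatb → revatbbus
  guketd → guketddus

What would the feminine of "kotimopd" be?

gokotimopdoth

"kotimopd" has second-to-last letter 'p'. The one such stem in the data (fawhapm → gofawhapmoth) adds go- … -oth around the stem, so the same rule applies.
The other patterns: stems whose second-to-last letter is 'f' insert -ib- after the first vowel; stems whose second-to-last letter is 't' double the final consonant and add -us; stems whose second-to-last letter is 'm' or 'r' insert -om- after the first vowel.
So kotimopd → gokotimopdoth.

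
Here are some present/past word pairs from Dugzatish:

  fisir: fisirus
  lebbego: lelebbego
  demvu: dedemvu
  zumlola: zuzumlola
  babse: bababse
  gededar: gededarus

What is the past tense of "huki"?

gededar and zumlola both have last vowel 'a' yet inflect differently (gededarus, zuzumlola), so the last vowel is not what conditions the rule; whether the stem ends in a vowel or a consonant is.
"huki" ends in a vowel. The stems ending in a vowel (zumlola → zuzumlola, lebbego → lelebbego, demvu → dedemvu) repeat the first consonant+vowel as a prefix.
The other pattern: stems ending in a consonant add -us.
So huki → huhuki.

huhuki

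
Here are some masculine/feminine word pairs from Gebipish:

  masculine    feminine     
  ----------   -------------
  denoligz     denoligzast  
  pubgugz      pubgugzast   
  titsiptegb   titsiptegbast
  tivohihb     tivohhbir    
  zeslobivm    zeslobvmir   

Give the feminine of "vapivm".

"vapivm" has second-to-last letter 'v'. The one such stem in the data (zeslobivm → zeslobvmir) deletes the last vowel and adds -ir (as does tivohihb), so the same rule applies.
The other pattern: stems whose second-to-last letter is 'g' add -ast.
So vapivm → vapvmir.

vapvmir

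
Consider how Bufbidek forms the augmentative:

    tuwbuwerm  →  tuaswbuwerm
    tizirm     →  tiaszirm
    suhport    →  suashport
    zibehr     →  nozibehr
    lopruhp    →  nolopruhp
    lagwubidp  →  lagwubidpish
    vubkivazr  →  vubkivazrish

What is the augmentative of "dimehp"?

lopruhp and lagwubidp both end in -p yet inflect differently (nolopruhp, lagwubidpish), so the final letter is not what conditions the rule; the second-to-last letter is.
"dimehp" has second-to-last letter 'h'. The stems whose second-to-last letter is 'h' (zibehr → nozibehr, lopruhp → nolopruhp) add the prefix no-.
So dimehp → nodimehp.

nodimehp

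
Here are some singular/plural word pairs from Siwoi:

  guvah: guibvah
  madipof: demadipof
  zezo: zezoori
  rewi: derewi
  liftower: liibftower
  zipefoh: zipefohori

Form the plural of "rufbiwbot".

derufbiwbot

zipefoh and guvah both end in -h yet inflect differently (zipefohori, guibvah), so the final letter is not what conditions the rule; the first letter is.
"rufbiwbot" begins with r-. The one such stem in the data (rewi → derewi) adds the prefix de-, so the same rule applies.
The other patterns: stems beginning with z- add -ori; stems beginning with g- or l- insert -ib- after the first vowel.
So rufbiwbot → derufbiwbot.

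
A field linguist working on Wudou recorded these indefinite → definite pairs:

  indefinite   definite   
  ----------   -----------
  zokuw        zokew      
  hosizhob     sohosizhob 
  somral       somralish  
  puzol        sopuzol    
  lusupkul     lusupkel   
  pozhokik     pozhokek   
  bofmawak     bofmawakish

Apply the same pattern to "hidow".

puzol and lusupkul both end in -l yet inflect differently (sopuzol, lusupkel), so the final letter is not what conditions the rule; the last vowel is.
"hidow" has last vowel 'o'. The stems whose last vowel is 'o' (puzol → sopuzol, hosizhob → sohosizhob) add the prefix so-.
So hidow → sohidow.

sohidow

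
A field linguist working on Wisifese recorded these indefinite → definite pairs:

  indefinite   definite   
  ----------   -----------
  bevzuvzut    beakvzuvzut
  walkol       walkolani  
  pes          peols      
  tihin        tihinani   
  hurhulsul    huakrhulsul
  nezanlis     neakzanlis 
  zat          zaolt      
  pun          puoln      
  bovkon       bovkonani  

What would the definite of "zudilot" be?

"zudilot" has 3 vowels. The stems with 3 vowels (hurhulsul → huakrhulsul, bevzuvzut → beakvzuvzut, nezanlis → neakzanlis) insert -ak- after the first vowel.
So zudilot → zuakdilot.

zuakdilot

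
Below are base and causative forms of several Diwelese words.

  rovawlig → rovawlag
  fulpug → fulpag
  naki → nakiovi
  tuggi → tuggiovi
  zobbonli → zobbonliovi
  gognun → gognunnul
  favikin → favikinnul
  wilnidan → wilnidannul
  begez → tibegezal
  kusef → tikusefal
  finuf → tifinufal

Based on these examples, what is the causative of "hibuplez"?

rovawlig and naki both have last vowel 'i' yet inflect differently (rovawlag, nakiovi), so the last vowel is not what conditions the rule; the final letter is.
"hibuplez" ends in -z. The one such stem in the data (begez → tibegezal) adds ti- … -al around the stem, so the same rule applies.
The other patterns: stems ending in -g change the last vowel to 'a'; stems ending in -i add -ovi; stems ending in -n double the final consonant and add -ul.
So hibuplez → tihibuplezal.

tihibuplezal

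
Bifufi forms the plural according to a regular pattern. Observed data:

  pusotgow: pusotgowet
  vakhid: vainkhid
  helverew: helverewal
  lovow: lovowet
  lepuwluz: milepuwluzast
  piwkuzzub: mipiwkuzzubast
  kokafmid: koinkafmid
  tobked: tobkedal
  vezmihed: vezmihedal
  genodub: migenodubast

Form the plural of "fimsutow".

"fimsutow" has last vowel 'o'. The stems whose last vowel is 'o' (pusotgow → pusotgowet, lovow → lovowet) add -et.
So fimsutow → fimsutowet.

fimsutowet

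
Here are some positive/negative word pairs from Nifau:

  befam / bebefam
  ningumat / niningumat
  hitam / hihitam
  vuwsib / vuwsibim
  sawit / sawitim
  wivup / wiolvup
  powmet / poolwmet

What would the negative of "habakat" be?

hahabakat

ningumat and sawit both end in -t yet inflect differently (niningumat, sawitim), so the final letter is not what conditions the rule; the last vowel is.
"habakat" has last vowel 'a'. The stems whose last vowel is 'a' (befam → bebefam, ningumat → niningumat, hitam → hihitam) repeat the first consonant+vowel as a prefix.
So habakat → hahabakat.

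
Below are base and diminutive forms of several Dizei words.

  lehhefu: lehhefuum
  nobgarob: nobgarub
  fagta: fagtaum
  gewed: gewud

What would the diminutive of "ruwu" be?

nobgarob and lehhefu both have 3 vowels yet inflect differently (nobgarub, lehhefuum), so the number of vowels is not what conditions the rule; whether the stem ends in a vowel or a consonant is.
"ruwu" ends in a vowel. The stems ending in a vowel (lehhefu → lehhefuum, fagta → fagtaum) add -um.
So ruwu → ruwuum.

ruwuum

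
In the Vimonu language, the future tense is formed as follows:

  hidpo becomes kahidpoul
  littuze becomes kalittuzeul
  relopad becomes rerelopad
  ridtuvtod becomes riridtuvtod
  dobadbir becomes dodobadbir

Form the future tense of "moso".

kamosoul

hidpo and ridtuvtod both have last vowel 'o' yet inflect differently (kahidpoul, riridtuvtod), so the last vowel is not what conditions the rule; whether the stem ends in a vowel or a consonant is.
"moso" ends in a vowel. The stems ending in a vowel (hidpo → kahidpoul, littuze → kalittuzeul) add ka- … -ul around the stem.
The other pattern: stems ending in a consonant repeat the first consonant+vowel as a prefix.
So moso → kamosoul.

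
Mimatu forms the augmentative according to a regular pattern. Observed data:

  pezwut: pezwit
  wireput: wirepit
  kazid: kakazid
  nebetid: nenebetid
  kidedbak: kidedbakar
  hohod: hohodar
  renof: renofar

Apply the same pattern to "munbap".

kazid and hohod both end in -d yet inflect differently (kakazid, hohodar), so the final letter is not what conditions the rule; the last vowel is.
"munbap" has last vowel 'a'. The one such stem in the data (kidedbak → kidedbakar) adds -ar, so the same rule applies.
The other patterns: stems whose last vowel is 'u' change the last vowel to 'i'; stems whose last vowel is 'i' repeat the first consonant+vowel as a prefix.
So munbap → munbapar.

munbapar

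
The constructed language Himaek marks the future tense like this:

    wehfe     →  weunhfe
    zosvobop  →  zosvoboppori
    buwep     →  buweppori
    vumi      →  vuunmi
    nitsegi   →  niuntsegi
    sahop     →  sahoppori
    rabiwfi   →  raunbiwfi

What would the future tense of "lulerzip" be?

wehfe and buwep both have last vowel 'e' yet inflect differently (weunhfe, buweppori), so the last vowel is not what conditions the rule; whether the stem ends in a vowel or a consonant is.
"lulerzip" ends in a consonant. The stems ending in a consonant (sahop → sahoppori, zosvobop → zosvoboppori, buwep → buweppori) double the final consonant and add -ori.
The other pattern: stems ending in a vowel insert -un- after the first vowel.
So lulerzip → lulerzippori.

lulerzippori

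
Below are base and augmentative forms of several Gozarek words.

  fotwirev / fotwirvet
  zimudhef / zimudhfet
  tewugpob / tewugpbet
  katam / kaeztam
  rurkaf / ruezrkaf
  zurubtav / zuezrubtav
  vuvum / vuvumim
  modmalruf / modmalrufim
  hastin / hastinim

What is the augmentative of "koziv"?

kozivim

zimudhef and rurkaf both end in -f yet inflect differently (zimudhfet, ruezrkaf), so the final letter is not what conditions the rule; the last vowel is.
"koziv" has last vowel 'i'. The one such stem in the data (hastin → hastinim) adds -im, so the same rule applies.
So koziv → kozivim.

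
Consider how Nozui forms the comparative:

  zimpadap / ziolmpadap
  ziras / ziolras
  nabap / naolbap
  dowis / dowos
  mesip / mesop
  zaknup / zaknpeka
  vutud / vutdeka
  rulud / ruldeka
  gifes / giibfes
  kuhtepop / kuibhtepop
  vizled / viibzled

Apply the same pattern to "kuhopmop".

ziras and dowis both end in -s yet inflect differently (ziolras, dowos), so the final letter is not what conditions the rule; the last vowel is.
"kuhopmop" has last vowel 'o'. The one such stem in the data (kuhtepop → kuibhtepop) inserts -ib- after the first vowel (as do gifes, vizled), so the same rule applies.
So kuhopmop → kuibhopmop.

kuibhopmop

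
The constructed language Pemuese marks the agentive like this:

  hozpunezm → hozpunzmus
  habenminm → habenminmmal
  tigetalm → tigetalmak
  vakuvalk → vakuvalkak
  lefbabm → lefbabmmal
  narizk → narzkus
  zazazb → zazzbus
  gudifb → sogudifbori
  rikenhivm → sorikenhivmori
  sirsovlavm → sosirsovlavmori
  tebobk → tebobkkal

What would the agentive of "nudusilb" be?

hozpunezm and tigetalm both end in -m yet inflect differently (hozpunzmus, tigetalmak), so the final letter is not what conditions the rule; the second-to-last letter is.
"nudusilb" has second-to-last letter 'l'. The stems whose second-to-last letter is 'l' (tigetalm → tigetalmak, vakuvalk → vakuvalkak) add -ak.
The other patterns: stems whose second-to-last letter is 'z' delete the last vowel and add -us; stems whose second-to-last letter is 'f' or 'v' add so- … -ori around the stem; stems whose second-to-last letter is 'b' or 'n' double the final consonant and add -al.
So nudusilb → nudusilbak.

nudusilbak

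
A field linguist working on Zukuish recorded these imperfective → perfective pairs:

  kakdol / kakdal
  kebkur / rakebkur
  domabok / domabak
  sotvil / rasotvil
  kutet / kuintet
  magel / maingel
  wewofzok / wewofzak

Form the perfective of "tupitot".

tupitat

magel and kakdol both end in -l yet inflect differently (maingel, kakdal), so the final letter is not what conditions the rule; the last vowel is.
"tupitot" has last vowel 'o'. The stems whose last vowel is 'o' (wewofzok → wewofzak, kakdol → kakdal, domabok → domabak) change the last vowel to 'a'.
The other patterns: stems whose last vowel is 'e' insert -in- after the first vowel; stems whose last vowel is 'i' or 'u' add the prefix ra-.
So tupitot → tupitat.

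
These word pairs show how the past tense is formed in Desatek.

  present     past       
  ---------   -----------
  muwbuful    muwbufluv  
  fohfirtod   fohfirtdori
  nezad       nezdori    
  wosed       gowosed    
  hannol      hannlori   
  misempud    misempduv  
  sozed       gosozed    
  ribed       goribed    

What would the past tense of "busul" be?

nezad and wosed both end in -d yet inflect differently (nezdori, gowosed), so the final letter is not what conditions the rule; the last vowel is.
"busul" has last vowel 'u'. The stems whose last vowel is 'u' (misempud → misempduv, muwbuful → muwbufluv) delete the last vowel and add -uv.
The other patterns: stems whose last vowel is 'a' or 'o' delete the last vowel and add -ori; stems whose last vowel is 'e' add the prefix go-.
So busul → busluv.

busluv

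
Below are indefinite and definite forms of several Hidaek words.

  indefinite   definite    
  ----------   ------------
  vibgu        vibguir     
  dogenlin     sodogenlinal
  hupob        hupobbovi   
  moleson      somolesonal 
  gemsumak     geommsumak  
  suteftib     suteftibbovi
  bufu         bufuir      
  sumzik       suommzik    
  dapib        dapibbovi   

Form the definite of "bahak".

baomhak

"bahak" ends in -k. The stems ending in -k (gemsumak → geommsumak, sumzik → suommzik) insert -om- after the first vowel.
The other patterns: stems ending in -n add so- … -al around the stem; stems ending in -b double the final consonant and add -ovi; stems ending in -u add -ir.
So bahak → baomhak.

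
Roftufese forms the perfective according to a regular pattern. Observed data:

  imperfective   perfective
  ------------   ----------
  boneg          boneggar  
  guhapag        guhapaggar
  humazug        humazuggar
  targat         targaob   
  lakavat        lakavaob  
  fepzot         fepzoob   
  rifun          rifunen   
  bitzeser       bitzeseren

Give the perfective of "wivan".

wivanen

guhapag and targat both have last vowel 'a' yet inflect differently (guhapaggar, targaob), so the last vowel is not what conditions the rule; the final letter is.
"wivan" ends in -n. The one such stem in the data (rifun → rifunen) adds -en, so the same rule applies.
The other patterns: stems ending in -g double the final consonant and add -ar; stems ending in -t drop the final letter and add -ob.
So wivan → wivanen.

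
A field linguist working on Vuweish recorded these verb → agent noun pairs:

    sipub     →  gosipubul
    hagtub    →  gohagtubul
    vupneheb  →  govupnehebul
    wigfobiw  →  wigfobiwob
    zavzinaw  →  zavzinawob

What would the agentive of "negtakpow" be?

negtakpowob

vupneheb and wigfobiw both have 3 vowels yet inflect differently (govupnehebul, wigfobiwob), so the number of vowels is not what conditions the rule; the final letter is.
"negtakpow" ends in -w. The stems ending in -w (wigfobiw → wigfobiwob, zavzinaw → zavzinawob) add -ob.
The other pattern: stems ending in -b add go- … -ul around the stem.
So negtakpow → negtakpowob.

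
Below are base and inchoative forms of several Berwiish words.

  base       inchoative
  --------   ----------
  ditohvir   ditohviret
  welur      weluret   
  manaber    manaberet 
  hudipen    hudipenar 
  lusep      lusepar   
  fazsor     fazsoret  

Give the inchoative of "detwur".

detwuret

"detwur" ends in -r. The stems ending in -r (ditohvir → ditohviret, welur → weluret, manaber → manaberet) add -et.
So detwur → detwuret.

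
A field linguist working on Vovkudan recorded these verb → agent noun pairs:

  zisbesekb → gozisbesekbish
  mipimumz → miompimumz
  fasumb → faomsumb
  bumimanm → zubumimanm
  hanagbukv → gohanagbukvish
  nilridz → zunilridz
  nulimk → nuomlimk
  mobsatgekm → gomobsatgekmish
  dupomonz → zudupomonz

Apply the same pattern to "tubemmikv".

"tubemmikv" has second-to-last letter 'k'. The stems whose second-to-last letter is 'k' (zisbesekb → gozisbesekbish, hanagbukv → gohanagbukvish, mobsatgekm → gomobsatgekmish) add go- … -ish around the stem.
So tubemmikv → gotubemmikvish.

gotubemmikvish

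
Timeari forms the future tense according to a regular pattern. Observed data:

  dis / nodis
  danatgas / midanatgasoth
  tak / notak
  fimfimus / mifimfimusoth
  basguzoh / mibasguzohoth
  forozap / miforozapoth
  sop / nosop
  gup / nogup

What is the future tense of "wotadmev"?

miwotadmevoth

dis and fimfimus both end in -s yet inflect differently (nodis, mifimfimusoth), so the final letter is not what conditions the rule; the number of vowels is.
"wotadmev" has 3 vowels. The stems with 3 vowels (fimfimus → mifimfimusoth, danatgas → midanatgasoth, forozap → miforozapoth) add mi- … -oth around the stem.
The other pattern: stems with 1 vowel add the prefix no-.
So wotadmev → miwotadmevoth.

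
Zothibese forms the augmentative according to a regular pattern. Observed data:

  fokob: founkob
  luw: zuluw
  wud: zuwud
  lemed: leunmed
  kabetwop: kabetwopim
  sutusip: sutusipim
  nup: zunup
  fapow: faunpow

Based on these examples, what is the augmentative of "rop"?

zurop

"rop" has 1 vowel. The stems with 1 vowel (wud → zuwud, nup → zunup, luw → zuluw) add the prefix zu-.
So rop → zurop.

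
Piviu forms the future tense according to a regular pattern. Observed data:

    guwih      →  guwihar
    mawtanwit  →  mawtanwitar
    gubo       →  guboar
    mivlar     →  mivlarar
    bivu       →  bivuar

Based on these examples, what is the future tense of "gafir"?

Every pair shown (guwih → guwihar, mawtanwit → mawtanwitar, gubo → guboar, …) follows the same rule: add -ar.
So gafir → gafirar.

gafirar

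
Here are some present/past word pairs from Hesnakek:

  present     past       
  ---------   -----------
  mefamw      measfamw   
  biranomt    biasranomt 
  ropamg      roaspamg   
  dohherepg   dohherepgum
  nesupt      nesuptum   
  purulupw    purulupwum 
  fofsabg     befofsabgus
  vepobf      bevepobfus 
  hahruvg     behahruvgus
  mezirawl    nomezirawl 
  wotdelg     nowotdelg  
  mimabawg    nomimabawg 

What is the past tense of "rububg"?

berububgus

ropamg and dohherepg both end in -g yet inflect differently (roaspamg, dohherepgum), so the final letter is not what conditions the rule; the second-to-last letter is.
"rububg" has second-to-last letter 'b'. The stems whose second-to-last letter is 'b' (fofsabg → befofsabgus, vepobf → bevepobfus) add be- … -us around the stem.
The other patterns: stems whose second-to-last letter is 'm' insert -as- after the first vowel; stems whose second-to-last letter is 'p' add -um; stems whose second-to-last letter is 'l' or 'w' add the prefix no-.
So rububg → berububgus.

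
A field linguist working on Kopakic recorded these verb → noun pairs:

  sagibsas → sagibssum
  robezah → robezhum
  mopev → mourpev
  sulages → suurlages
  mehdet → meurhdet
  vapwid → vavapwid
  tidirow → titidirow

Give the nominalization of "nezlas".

sagibsas and sulages both end in -s yet inflect differently (sagibssum, suurlages), so the final letter is not what conditions the rule; the last vowel is.
"nezlas" has last vowel 'a'. The stems whose last vowel is 'a' (sagibsas → sagibssum, robezah → robezhum) delete the last vowel and add -um.
The other patterns: stems whose last vowel is 'e' insert -ur- after the first vowel; stems whose last vowel is 'i' or 'o' repeat the first consonant+vowel as a prefix.
So nezlas → nezlsum.

nezlsum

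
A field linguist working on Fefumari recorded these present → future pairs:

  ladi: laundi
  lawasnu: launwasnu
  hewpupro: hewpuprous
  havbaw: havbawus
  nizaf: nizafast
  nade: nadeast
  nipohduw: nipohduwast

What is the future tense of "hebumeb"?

hebumebus

havbaw and nipohduw both end in -w yet inflect differently (havbawus, nipohduwast), so the final letter is not what conditions the rule; the first letter is.
"hebumeb" begins with h-. The stems beginning with h- (hewpupro → hewpuprous, havbaw → havbawus) add -us.
The other patterns: stems beginning with l- insert -un- after the first vowel; stems beginning with n- add -ast.
So hebumeb → hebumebus.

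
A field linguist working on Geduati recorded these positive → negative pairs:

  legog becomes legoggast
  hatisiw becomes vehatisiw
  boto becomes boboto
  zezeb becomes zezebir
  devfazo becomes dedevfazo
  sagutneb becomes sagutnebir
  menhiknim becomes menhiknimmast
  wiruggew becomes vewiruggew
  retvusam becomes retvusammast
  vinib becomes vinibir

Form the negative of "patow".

devfazo and legog both have last vowel 'o' yet inflect differently (dedevfazo, legoggast), so the last vowel is not what conditions the rule; the final letter is.
"patow" ends in -w. The stems ending in -w (wiruggew → vewiruggew, hatisiw → vehatisiw) add the prefix ve-.
The other patterns: stems ending in -o repeat the first consonant+vowel as a prefix; stems ending in -g or -m double the final consonant and add -ast; stems ending in -b add -ir.
So patow → vepatow.

vepatow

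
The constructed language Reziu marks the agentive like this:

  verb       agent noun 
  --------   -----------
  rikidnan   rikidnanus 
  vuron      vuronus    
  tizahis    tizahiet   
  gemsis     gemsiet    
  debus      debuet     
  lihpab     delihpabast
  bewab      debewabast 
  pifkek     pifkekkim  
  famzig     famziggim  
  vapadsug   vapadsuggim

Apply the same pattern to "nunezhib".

denunezhibast

rikidnan and lihpab both have last vowel 'a' yet inflect differently (rikidnanus, delihpabast), so the last vowel is not what conditions the rule; the final letter is.
"nunezhib" ends in -b. The stems ending in -b (lihpab → delihpabast, bewab → debewabast) add de- … -ast around the stem.
So nunezhib → denunezhibast.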